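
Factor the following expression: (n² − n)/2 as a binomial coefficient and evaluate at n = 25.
C(n,2); C(25,2) = 300

Explanation: (n² − n)/2 = n(n−1)/2 = C(n,2). At n = 25: C(25,2) = 300.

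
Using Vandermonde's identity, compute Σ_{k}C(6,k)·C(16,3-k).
1,540

= C(6+16,3) = C(22,3) = 1,540.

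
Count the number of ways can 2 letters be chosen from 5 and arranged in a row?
20
P(5,2) = 5!/(5-2)! = 20.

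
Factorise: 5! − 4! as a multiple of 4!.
5! − 4! = 5·4! − 4! = (5 − 1)·4! = 4 × 4! = 96.
Final answer: 4 × 4! = 96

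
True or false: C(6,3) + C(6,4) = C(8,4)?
False
Pascal's identity gives C(7,4) = 35, whereas C(8,4) = 70.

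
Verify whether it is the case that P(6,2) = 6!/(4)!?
True

Explanation: Permutation formula P(n,k) = n!/(n-k)!: 6!/4! = 720/24 = 30 = P(6,2). The statement holds.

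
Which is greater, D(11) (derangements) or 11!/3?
D(11)

Explanation: D(11) = (11-1)·[D(10) + D(9)] = 10·[1,334,961 + 133,496] = 14,684,570; 11!/3 = 39,916,800/3 = 13,305,600.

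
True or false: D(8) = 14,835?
False
Derangements of 8 elements: D(8) = (8-1)·[D(7) + D(6)] = 7·[1,854 + 265] = 14,833.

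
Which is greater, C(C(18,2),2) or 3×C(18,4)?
C(C(18,2),2)

Working:
C(C(18,2),2)=11,628, 3×C(18,4)=9,180.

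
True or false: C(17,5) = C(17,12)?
C(17,5) = C(17,17-5) by the symmetry property; both equal 6,188.
Final answer: True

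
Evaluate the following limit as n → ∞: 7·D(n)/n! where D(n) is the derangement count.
7/e

Solution: D(n)/n! → 1/e, so 7·D(n)/n! → 7/e.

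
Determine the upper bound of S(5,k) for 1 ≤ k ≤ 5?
Row S(5,k) for k = 1..5 (via S(n,k) = k·S(n−1,k) + S(n−1,k−1)): 1, 15, 25, 10, 1. The row is unimodal; maximum at k = 3: 25.

Answer: 25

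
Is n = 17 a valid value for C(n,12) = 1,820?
No
C(17,12) = 17·16·15·14·13·12·11·10·9·8·7·6/12! = 2,964,061,900,800/479,001,600 = 6,188, which does not equal 1,820.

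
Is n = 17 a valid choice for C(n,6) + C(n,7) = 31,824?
Yes

Solution: C(17,6) + C(17,7) = 12,376 + 19,448 = 31,824, which equals 31,824.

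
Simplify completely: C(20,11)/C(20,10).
10/11

C(n,k+1)/C(n,k) = (n−k)/(k+1). Here (20−10)/(10+1) = 10/11 = 10/11.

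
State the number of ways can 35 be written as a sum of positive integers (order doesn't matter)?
14,883

Reasoning: Pentagonal recurrence p(n) = p(n−1) + p(n−2) − p(n−5) − p(n−7) + …: p(35) = p(34) + p(33) − p(30) − p(28) + p(23) + p(20) − p(13) − p(9) + p(0) = 12,310 + 10,143 − 5,604 − 3,718 + 1,255 + 627 − 101 − 30 + 1 = 14,883.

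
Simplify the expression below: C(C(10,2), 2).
990

Working:
C(10,2) = 45, then C(45, 2) = 990.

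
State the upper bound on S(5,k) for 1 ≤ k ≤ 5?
25

Explanation: Row S(5,k) for k = 1..5 (via S(n,k) = k·S(n−1,k) + S(n−1,k−1)): 1, 15, 25, 10, 1. The row is unimodal; maximum at k = 3: 25.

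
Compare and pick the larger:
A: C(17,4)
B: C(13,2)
A

Reasoning: A=C(17,4)=2,380, B=C(13,2)=78.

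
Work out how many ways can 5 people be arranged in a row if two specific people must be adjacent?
48

Reasoning: Treat pair as unit: (5-1)! arrangements × 2 internal orders = 48.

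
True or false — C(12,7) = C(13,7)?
False

Explanation: LHS = C(12,7) = 792; RHS = C(13,7) = 1,716. 792 ≠ 1,716, so the statement does not hold.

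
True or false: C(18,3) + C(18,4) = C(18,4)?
Pascal's identity gives C(19,4) = 3,876, whereas C(18,4) = 3,060.
Final answer: False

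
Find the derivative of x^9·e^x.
(9x^8 + x^9)e^x

Working:
Product rule: d/dx[x^9]·e^x + x^9·d/dx[e^x] = 9x^{8}e^x + x^9e^x.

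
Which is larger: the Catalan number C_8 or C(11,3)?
C_8 = C(16,8)/(8+1) = 12,870/9 = 1,430; C(11,3) = 165.

Answer: C_8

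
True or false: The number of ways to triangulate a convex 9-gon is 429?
True

Triangulations of a convex 9-gon are counted by the Catalan number C_7: C_7 = C(14,7)/(7+1) = 3,432/8 = 429.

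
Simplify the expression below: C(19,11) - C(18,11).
C(19,11) - C(18,11) = C(18,10) = 43,758.

Answer: 43,758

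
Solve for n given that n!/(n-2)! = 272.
17

Solution: n!/(n-2)! = n×(n-1), a product of 2 consecutive integers ≈ (n−0.5)^2. 272^(1/2) + 0.5 ≈ 17.0; check n = 17: 17×16 = 272 ✓. So n = 17.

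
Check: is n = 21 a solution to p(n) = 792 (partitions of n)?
Yes
Pentagonal recurrence p(n) = p(n−1) + p(n−2) − p(n−5) − p(n−7) + …: p(21) = p(20) + p(19) − p(16) − p(14) + p(9) + p(6) = 627 + 490 − 231 − 135 + 30 + 11 = 792, which equals 792.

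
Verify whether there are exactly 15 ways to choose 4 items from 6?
True

C(6,4) = 15.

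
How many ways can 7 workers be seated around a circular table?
720

Solution: Circular arrangements: (7-1)! = 720.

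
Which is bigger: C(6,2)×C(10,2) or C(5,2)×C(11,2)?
C(6,2)×C(10,2)

Solution: C(6,2)×C(10,2)=675, C(5,2)×C(11,2)=550.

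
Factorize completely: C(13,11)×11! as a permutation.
P(13,11)

C(13,11)×11! = [13!/(11!(2)!)]×11! = 13!/(2)! = P(13,11) = 3,113,510,400.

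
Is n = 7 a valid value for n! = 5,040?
Yes

Working:
7! = 7·6! = 7·720 = 5,040, which equals 5,040.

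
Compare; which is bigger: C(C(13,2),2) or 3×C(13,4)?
C(C(13,2),2)=3,003, 3×C(13,4)=2,145.

Answer: C(C(13,2),2)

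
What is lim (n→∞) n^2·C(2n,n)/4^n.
C(2n,n) ~ 4^n/√(πn), so n^2·C(2n,n)/4^n ~ n^(2 − 1/2)/√π → ∞.
Final answer: ∞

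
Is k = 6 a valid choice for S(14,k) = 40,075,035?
No

Solution: S(14,6) = 6·S(13,6) + S(13,5) = 6·9,321,312 + 7,508,501 = 63,436,373, which does not equal 40,075,035.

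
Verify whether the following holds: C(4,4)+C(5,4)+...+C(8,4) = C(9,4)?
Hockey stick identity gives Σ = C(9,5) = 126; RHS C(9,4) = 126.

Answer: True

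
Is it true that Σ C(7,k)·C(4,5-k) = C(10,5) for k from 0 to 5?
Vandermonde's identity gives C(11,5) = 462; RHS C(10,5) = 252.
Final answer: False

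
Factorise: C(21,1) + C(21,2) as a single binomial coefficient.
C(22,2)

Reasoning: By Pascal's identity: C(21,1) + C(21,2) = C(22,2) = 231.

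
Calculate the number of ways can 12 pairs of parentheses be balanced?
208,012

Explanation: Using the Catalan number formula: C_n = C(2n, n) / (n+1)
C_12 = C(24, 12) / (12+1)
     = 2704156 / 13
     = 208,012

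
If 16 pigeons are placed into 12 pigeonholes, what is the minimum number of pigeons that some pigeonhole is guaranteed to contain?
2

Explanation: Pigeonhole: ⌈16/12⌉ = 2.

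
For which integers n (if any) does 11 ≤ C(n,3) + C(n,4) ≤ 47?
5, 6

Explanation: C(4,3)+C(4,4)=5; C(5,3)+C(5,4)=15; C(6,3)+C(6,4)=35; C(7,3)+C(7,4)=70. So valid n = 5, 6.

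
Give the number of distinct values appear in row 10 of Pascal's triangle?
6

Explanation: Row 10 has entries C(10,0)..C(10,10); by symmetry C(10,k)=C(10,10-k), giving 6 distinct values.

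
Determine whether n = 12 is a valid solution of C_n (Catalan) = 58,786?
No

Reasoning: C_12 = C(24,12)/(12+1) = 2,704,156/13 = 208,012, which does not equal 58,786.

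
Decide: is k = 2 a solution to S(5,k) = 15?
Yes
S(5,2) = 2·S(4,2) + S(4,1) = 2·7 + 1 = 15, which equals 15.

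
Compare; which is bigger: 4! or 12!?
12!

Working:
4!=24, 12!=479,001,600. 12! > 4!.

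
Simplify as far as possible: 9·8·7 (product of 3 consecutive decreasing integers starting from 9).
This is P(9,3) = 9!/(6)! = 504.

Answer: 504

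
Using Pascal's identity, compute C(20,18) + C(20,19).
210

Solution: C(20,18) + C(20,19) = C(21,19) = 210.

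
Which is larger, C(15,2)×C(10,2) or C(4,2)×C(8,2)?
C(15,2)×C(10,2)

Solution: C(15,2)×C(10,2)=4,725, C(4,2)×C(8,2)=168.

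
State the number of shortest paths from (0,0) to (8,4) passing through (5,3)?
224

Solution: To (5,3): C(8,5)=56. From there: C(4,3)=4. Total: 224.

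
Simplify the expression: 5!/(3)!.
20

Working:
This equals 5×4 = 20.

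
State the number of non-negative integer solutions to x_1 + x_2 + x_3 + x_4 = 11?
364

Explanation: C(11+4-1, 4-1) = 364.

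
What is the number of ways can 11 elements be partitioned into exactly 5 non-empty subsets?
246,730

This equals S(11,5), the Stirling number of the 2nd kind.
Using the Stirling recurrence: S(n,k) = k·S(n-1,k) + S(n-1,k-1)
S(11,5) = 5·S(10,5) + S(10,4)
         = 5·42525 + 34105
         = 212625 + 34105
         = 246,730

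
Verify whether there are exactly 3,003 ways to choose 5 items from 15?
True

Explanation: C(15,5) = 3,003.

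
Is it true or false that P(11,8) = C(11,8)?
False

Explanation: P(11,8) = 6,652,800 but C(11,8) = 165; they differ by a factor of 8! = 40320, so the statement does not hold.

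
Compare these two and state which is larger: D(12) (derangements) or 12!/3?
D(12) = (12-1)·[D(11) + D(10)] = 11·[14,684,570 + 1,334,961] = 176,214,841; 12!/3 = 479,001,600/3 = 159,667,200.

Answer: D(12)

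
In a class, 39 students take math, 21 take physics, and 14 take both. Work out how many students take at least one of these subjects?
|A∪B| = |A|+|B|-|A∩B| = 39+21-14 = 46.
Final answer: 46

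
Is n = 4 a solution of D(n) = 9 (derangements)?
D(4) = (4-1)·[D(3) + D(2)] = 3·[2 + 1] = 9, which equals 9.
Final answer: Yes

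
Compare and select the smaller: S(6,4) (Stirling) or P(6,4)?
S(6,4) = 4·S(5,4) + S(5,3) = 4·10 + 25 = 65; P(6,4) = 360.
Final answer: S(6,4)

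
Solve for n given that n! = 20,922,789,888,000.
16

n! is strictly increasing. 14! = 87,178,291,200, 15! = 1,307,674,368,000, 16! = 20,922,789,888,000 ✓. So n = 16.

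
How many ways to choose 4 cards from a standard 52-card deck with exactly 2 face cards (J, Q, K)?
51,480

Solution: 12 face cards and 40 non-face cards: C(12,2) × C(40,2) = 66 × 780 = 51,480.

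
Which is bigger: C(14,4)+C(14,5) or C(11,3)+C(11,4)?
First=3,003, Second=495.
Final answer: C(14,4)+C(14,5)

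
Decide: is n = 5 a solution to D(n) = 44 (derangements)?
D(5) = (5-1)·[D(4) + D(3)] = 4·[9 + 2] = 44, which equals 44.
Final answer: Yes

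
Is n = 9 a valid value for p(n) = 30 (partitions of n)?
Yes

Explanation: Pentagonal recurrence p(n) = p(n−1) + p(n−2) − p(n−5) − p(n−7) + …: p(9) = p(8) + p(7) − p(4) − p(2) = 22 + 15 − 5 − 2 = 30, which equals 30.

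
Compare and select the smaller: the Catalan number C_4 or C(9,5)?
C_4

Reasoning: C_4 = C(8,4)/(4+1) = 70/5 = 14; C(9,5) = 126.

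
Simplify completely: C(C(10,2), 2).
C(10,2) = 45, then C(45, 2) = 990.
Final answer: 990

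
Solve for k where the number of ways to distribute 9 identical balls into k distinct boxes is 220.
Stars and bars: the count is C(9+k−1, k−1), increasing in k. k=2: C(10,1) = 10, k=3: C(11,2) = 55, k=4: C(12,3) = 220 ✓. So k = 4.
Final answer: 4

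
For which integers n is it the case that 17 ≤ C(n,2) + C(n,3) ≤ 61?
5, 6, 7
C(4,2)+C(4,3)=10; C(5,2)+C(5,3)=20; C(6,2)+C(6,3)=35; C(7,2)+C(7,3)=56; C(8,2)+C(8,3)=84. So valid n = 5, 6, 7.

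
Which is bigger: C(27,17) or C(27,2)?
C(27,17)

Working:
C(27,17)=8,436,285, C(27,2)=351.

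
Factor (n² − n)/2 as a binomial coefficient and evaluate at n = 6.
C(n,2); C(6,2) = 15

Working:
(n² − n)/2 = n(n−1)/2 = C(n,2). At n = 6: C(6,2) = 15.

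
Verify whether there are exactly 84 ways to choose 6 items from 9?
True

Reasoning: C(9,6) = 84.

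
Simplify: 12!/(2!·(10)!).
66

Reasoning: This is C(12,2) = 66.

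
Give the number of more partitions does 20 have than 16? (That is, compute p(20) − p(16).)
396

Working:
Pentagonal recurrence p(n) = p(n−1) + p(n−2) − p(n−5) − p(n−7) + …: p(20) = p(19) + p(18) − p(15) − p(13) + p(8) + p(5) = 490 + 385 − 176 − 101 + 22 + 7 = 627.
p(16) = p(15) + p(14) − p(11) − p(9) + p(4) + p(1) = 176 + 135 − 56 − 30 + 5 + 1 = 231.
Difference = 627 − 231 = 396.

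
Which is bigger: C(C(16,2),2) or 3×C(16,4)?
C(C(16,2),2)

Solution: C(C(16,2),2)=7,140, 3×C(16,4)=5,460.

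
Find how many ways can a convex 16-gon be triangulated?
2,674,440

Reasoning: Using the Catalan number formula: C_n = C(2n, n) / (n+1)
C_14 = C(28, 14) / (14+1)
     = 40116600 / 15
     = 2,674,440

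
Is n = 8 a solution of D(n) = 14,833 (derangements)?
Yes

Solution: D(8) = (8-1)·[D(7) + D(6)] = 7·[1,854 + 265] = 14,833, which equals 14,833.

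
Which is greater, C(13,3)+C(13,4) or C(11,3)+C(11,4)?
First=1,001, Second=495.
Final answer: C(13,3)+C(13,4)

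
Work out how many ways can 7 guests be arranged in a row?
5,040

Reasoning: Arrangements of 7 distinct objects: 7! = 5,040.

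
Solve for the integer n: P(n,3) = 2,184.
P(n,3) = n(n−1)(n−2) is increasing in n; n(n−1)(n−2) ≈ (n−1)^3 = 2,184 gives n ≈ 14.0. Check: P(12,3) = 1,320, P(13,3) = 1,716, P(14,3) = 2,184 ✓. So n = 14.

Answer: 14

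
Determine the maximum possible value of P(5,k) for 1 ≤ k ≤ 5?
120

Reasoning: P(5,k) increases in k, so maximum at k = 5: 5! = 120.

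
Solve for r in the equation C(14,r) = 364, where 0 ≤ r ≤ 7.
C(14,r) is increasing for 0 ≤ r ≤ 7. Stepping up (C(14,r+1) = C(14,r)·(14−r)/(r+1)): C(14,1) = 14, C(14,2) = 91, C(14,3) = 364 ✓. So r = 3.

Answer: 3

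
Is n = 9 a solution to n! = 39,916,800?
No
9! = 9·8! = 9·40,320 = 362,880, which does not equal 39,916,800.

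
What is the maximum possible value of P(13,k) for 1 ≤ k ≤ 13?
P(13,k) increases in k, so maximum at k = 13: 13! = 6,227,020,800.
Final answer: 6,227,020,800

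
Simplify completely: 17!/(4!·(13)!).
2,380

Solution: This is C(17,4) = 2,380.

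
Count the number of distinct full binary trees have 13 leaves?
Using the Catalan number formula: C_n = C(2n, n) / (n+1)
C_12 = C(24, 12) / (12+1)
     = 2704156 / 13
     = 208,012

Answer: 208,012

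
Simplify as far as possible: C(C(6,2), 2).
C(6,2) = 15, then C(15, 2) = 105.

Answer: 105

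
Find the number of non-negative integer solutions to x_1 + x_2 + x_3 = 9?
55

Explanation: C(9+3-1, 3-1) = 55.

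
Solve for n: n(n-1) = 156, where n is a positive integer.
13

Explanation: n² − n − 156 = 0, so n = (1 ± √(1 + 4·156))/2 = (1 ± √625)/2 = (1 ± 25)/2, i.e. n = 13 or n = -12. Taking the positive root, n = 13 (check: 13×12 = 156).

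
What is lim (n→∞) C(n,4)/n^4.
C(n,4) ≈ n^4/4! for large n. Limit = 1/4! = 1/24.
Final answer: 1/24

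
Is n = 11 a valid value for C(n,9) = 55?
Yes

Solution: C(11,9) = 11·10·9·8·7·6·5·4·3/9! = 19,958,400/362,880 = 55, which equals 55.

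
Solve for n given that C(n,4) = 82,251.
39

Reasoning: C(n,4) = n(n−1)(n−2)(n−3)/4! is increasing in n, and n(n−1)(n−2)(n−3) = 4!·82,251 = 1,974,024 ≈ (n−1.5)^4 gives n ≈ 39.0. Check: C(37,4) = 66,045, C(38,4) = 73,815, C(39,4) = 82,251 ✓. So n = 39.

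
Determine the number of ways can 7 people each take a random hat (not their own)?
1,854

Working:
Using D(n) = (n-1)[D(n-1) + D(n-2)]:
D(7) = (7-1) × [D(6) + D(5)]
      = 6 × [265 + 44]
      = 6 × 309
      = 1,854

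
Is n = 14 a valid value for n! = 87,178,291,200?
Yes
14! = 14·13! = 14·6,227,020,800 = 87,178,291,200, which equals 87,178,291,200.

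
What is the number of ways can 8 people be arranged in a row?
Arrangements of 8 distinct objects: 8! = 40,320.

Answer: 40,320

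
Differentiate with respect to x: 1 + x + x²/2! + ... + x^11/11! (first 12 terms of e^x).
Differentiating term by term gives the first 11 terms of e^x.
Final answer: 1 + x + x²/2! + ... + x^10/10!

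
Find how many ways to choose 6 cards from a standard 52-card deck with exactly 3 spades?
13 spades and 39 non-spades: C(13,3) × C(39,3) = 286 × 9139 = 2,613,754.

Answer: 2,613,754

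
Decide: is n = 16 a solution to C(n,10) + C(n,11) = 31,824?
No

C(16,10) + C(16,11) = 8,008 + 4,368 = 12,376, which does not equal 31,824.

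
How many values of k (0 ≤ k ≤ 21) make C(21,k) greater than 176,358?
6

Explanation: Row 21 is unimodal and symmetric about k=21/2. C(21,7)=116,280 ≤ 176,358; C(21,8)=203,490 > 176,358; by symmetry C(21,k) > 176,358 for k = 8..13. That's 13 - 8 + 1 = 6 values.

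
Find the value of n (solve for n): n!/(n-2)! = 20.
5

n!/(n-2)! = n×(n-1), a product of 2 consecutive integers ≈ (n−0.5)^2. 20^(1/2) + 0.5 ≈ 5.0; check n = 5: 5×4 = 20 ✓. So n = 5.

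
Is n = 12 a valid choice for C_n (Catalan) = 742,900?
No

Explanation: C_12 = C(24,12)/(12+1) = 2,704,156/13 = 208,012, which does not equal 742,900.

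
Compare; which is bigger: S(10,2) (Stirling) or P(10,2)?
S(10,2)

S(10,2) = 2·S(9,2) + S(9,1) = 2·255 + 1 = 511; P(10,2) = 90.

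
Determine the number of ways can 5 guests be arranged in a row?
120

Solution: Arrangements of 5 distinct objects: 5! = 120.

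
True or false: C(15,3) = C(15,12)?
True

Explanation: C(15,3) = C(15,15-3) by the symmetry property; both equal 455.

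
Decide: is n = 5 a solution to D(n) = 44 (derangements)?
Yes

Explanation: D(5) = (5-1)·[D(4) + D(3)] = 4·[9 + 2] = 44, which equals 44.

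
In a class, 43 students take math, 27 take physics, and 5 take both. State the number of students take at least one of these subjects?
|A∪B| = |A|+|B|-|A∩B| = 43+27-5 = 65.
Final answer: 65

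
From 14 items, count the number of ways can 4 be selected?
1,001

Explanation: C(14,4) = 14! / (4! × (14-4)!)
         = 14! / (4! × 10!)
         = 1,001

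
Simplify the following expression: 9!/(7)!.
72

This equals 9×8 = 72.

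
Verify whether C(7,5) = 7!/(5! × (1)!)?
False

Working:
The correct denominator is 5!×2!, giving C(7,5) = 21; the stated RHS is 7!/(5!×1!) = 42 ≠ 21, so the statement does not hold.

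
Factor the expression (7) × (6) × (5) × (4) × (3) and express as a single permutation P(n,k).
Product of 5 consecutive descending integers starting at 7: P(7,5) = 7!/2! = 2,520.

Answer: P(7,5) = 7!/(2)!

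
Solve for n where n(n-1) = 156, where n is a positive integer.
13

Explanation: n² − n − 156 = 0, so n = (1 ± √(1 + 4·156))/2 = (1 ± √625)/2 = (1 ± 25)/2, i.e. n = 13 or n = -12. Taking the positive root, n = 13 (check: 13×12 = 156).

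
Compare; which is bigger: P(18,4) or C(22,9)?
C(22,9)

P(18,4)=73,440, C(22,9)=497,420.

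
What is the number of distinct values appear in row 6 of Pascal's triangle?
4

Reasoning: Row 6 has entries C(6,0)..C(6,6); by symmetry C(6,k)=C(6,6-k), giving 4 distinct values.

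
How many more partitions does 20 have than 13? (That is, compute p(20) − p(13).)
Pentagonal recurrence p(n) = p(n−1) + p(n−2) − p(n−5) − p(n−7) + …: p(20) = p(19) + p(18) − p(15) − p(13) + p(8) + p(5) = 490 + 385 − 176 − 101 + 22 + 7 = 627.
p(13) = p(12) + p(11) − p(8) − p(6) + p(1) = 77 + 56 − 22 − 11 + 1 = 101.
Difference = 627 − 101 = 526.
Final answer: 526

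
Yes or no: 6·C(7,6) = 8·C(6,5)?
Absorption identity k·C(n,k) = n·C(n-1,k-1). LHS = 6·7 = 42; RHS = 8·6 = 48.
Final answer: No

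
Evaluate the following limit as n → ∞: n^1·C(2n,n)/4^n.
∞

Solution: C(2n,n) ~ 4^n/√(πn), so n^1·C(2n,n)/4^n ~ n^(1 − 1/2)/√π → ∞.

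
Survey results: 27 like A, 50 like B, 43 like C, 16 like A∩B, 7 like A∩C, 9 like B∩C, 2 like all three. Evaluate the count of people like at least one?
|A∪B∪C| = 27+50+43-16-7-9+2 = 90.

Answer: 90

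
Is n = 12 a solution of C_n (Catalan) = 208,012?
Yes

Explanation: C_12 = C(24,12)/(12+1) = 2,704,156/13 = 208,012, which equals 208,012.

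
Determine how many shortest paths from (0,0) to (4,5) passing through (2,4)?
45

Solution: To (2,4): C(6,2)=15. From there: C(3,2)=3. Total: 45.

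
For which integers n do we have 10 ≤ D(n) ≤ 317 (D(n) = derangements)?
5, 6
Using D(n) = (n−1)[D(n−1) + D(n−2)] with D(1)=0, D(2)=1: D(4)=9; D(5)=44; D(6)=265; D(7)=1,854. So valid n = 5, 6.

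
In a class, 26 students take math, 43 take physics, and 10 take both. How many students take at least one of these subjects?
59
|A∪B| = |A|+|B|-|A∩B| = 26+43-10 = 59.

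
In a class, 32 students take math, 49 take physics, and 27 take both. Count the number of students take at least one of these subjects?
54

Reasoning: |A∪B| = |A|+|B|-|A∩B| = 32+49-27 = 54.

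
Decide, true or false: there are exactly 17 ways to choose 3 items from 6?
False

Reasoning: C(6,3) = 20 ≠ 17.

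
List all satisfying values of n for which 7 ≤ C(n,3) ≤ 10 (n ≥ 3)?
5

Working:
C(4,3)=4; C(5,3)=10; C(6,3)=20. So valid n = 5.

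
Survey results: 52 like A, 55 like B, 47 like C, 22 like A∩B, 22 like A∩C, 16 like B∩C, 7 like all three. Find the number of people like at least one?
101

Reasoning: |A∪B∪C| = 52+55+47-22-22-16+7 = 101.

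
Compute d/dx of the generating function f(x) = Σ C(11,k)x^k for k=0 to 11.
Σ k·C(11,k)x^(k-1) for k=1 to 11

Reasoning: Term-by-term differentiation gives Σ k·C(11,k)x^{k-1} for k=1 to 11.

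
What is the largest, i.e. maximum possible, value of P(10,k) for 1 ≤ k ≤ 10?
P(10,k) increases in k, so maximum at k = 10: 10! = 3,628,800.

Answer: 3,628,800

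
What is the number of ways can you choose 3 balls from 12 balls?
C(12,3) = 12! / (3! × (12-3)!)
         = 12! / (3! × 9!)
         = 220

Answer: 220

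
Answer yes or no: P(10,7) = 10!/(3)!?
Yes

Permutation formula P(n,k) = n!/(n-k)!: 10!/3! = 3,628,800/6 = 604,800 = P(10,7). The statement holds.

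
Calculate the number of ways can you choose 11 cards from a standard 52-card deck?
60,403,728,840
C(52,11) = 60,403,728,840.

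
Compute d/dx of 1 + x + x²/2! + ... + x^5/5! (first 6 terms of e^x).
Differentiating term by term gives the first 5 terms of e^x.
Final answer: 1 + x + x²/2! + ... + x^4/4!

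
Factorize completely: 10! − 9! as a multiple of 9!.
9 × 9! = 3,265,920

Solution: 10! − 9! = 10·9! − 9! = (10 − 1)·9! = 9 × 9! = 3,265,920.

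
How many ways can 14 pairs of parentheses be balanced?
Using the Catalan number formula: C_n = C(2n, n) / (n+1)
C_14 = C(28, 14) / (14+1)
     = 40116600 / 15
     = 2,674,440
Final answer: 2,674,440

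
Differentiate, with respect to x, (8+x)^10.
10(8+x)^9

Reasoning: Using the power rule: d/dx (8+x)^10 = 10(8+x)^{9}.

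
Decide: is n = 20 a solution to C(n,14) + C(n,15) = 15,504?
No

Reasoning: C(20,14) + C(20,15) = 38,760 + 15,504 = 54,264, which does not equal 15,504.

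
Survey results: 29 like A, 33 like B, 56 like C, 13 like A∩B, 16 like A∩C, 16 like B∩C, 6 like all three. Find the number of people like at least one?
79

|A∪B∪C| = 29+33+56-13-16-16+6 = 79.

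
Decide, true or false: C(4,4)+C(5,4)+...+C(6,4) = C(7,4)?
False

Solution: Hockey stick identity gives Σ = C(7,5) = 21; RHS C(7,4) = 35.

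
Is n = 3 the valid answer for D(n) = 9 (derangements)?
No

Explanation: D(3) = (3-1)·[D(2) + D(1)] = 2·[1 + 0] = 2, which does not equal 9.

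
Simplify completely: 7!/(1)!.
5,040

Solution: This equals 7×6×...×2 = 5,040.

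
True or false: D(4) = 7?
False

Derangements of 4 elements: D(4) = (4-1)·[D(3) + D(2)] = 3·[2 + 1] = 9.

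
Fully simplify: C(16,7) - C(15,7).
5,005

Solution: C(16,7) - C(15,7) = C(15,6) = 5,005.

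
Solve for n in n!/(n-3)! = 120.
n!/(n-3)! = n×(n-1)×(n-2), a product of 3 consecutive integers ≈ (n−1)^3. 120^(1/3) + 1 ≈ 5.9; check n = 6: 6×5×4 = 120 ✓. So n = 6.

Answer: 6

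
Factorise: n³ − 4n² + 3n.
n³ − 4n² + 3n = n(n² − 4n + 3) = n(n − 1)(n − 3).
Final answer: n(n − 1)(n − 3)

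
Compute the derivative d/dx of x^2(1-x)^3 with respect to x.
2x^1(1-x)^3 - 3x^2(1-x)^2

Reasoning: Product rule: 2x^{1}(1-x)^{3} + x^2·(-3)(1-x)^{2}.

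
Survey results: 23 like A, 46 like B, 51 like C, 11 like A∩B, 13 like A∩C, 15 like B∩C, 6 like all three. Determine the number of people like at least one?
|A∪B∪C| = 23+46+51-11-13-15+6 = 87.

Answer: 87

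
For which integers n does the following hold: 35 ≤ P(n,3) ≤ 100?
5

P(4,3)=24; P(5,3)=60; P(6,3)=120. So valid n = 5.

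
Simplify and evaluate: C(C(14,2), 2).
4,095

Working:
C(14,2) = 91, then C(91, 2) = 4,095.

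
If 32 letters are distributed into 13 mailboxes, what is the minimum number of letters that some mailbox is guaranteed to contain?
3

Explanation: Pigeonhole: ⌈32/13⌉ = 3.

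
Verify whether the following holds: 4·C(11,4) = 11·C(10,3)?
True
Absorption identity k·C(n,k) = n·C(n-1,k-1). LHS = 4·330 = 1,320; RHS = 11·120 = 1,320.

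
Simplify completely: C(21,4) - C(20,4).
1,140

C(21,4) - C(20,4) = C(20,3) = 1,140.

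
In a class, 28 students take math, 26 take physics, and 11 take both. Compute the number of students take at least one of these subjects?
43
|A∪B| = |A|+|B|-|A∩B| = 28+26-11 = 43.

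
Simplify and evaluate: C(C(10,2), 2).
990

Solution: C(10,2) = 45, then C(45, 2) = 990.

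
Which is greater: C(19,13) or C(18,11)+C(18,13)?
C(18,11)+C(18,13)

Working:
C(19,13)=27,132; C(18,11)+C(18,13)=31,824+8,568=40,392.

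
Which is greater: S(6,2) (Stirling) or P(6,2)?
S(6,2)

Explanation: S(6,2) = 2·S(5,2) + S(5,1) = 2·15 + 1 = 31; P(6,2) = 30.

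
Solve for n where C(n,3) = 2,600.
26

Solution: C(n,3) = n(n−1)(n−2)/3! is increasing in n, and n(n−1)(n−2) = 3!·2,600 = 15,600 ≈ (n−1)^3 gives n ≈ 26.0. Check: C(24,3) = 2,024, C(25,3) = 2,300, C(26,3) = 2,600 ✓. So n = 26.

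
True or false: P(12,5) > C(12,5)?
P(12,5) = 95,040 and C(12,5) = 792; P(n,r) = r! × C(n,r) so P > C whenever r ≥ 2.

Answer: True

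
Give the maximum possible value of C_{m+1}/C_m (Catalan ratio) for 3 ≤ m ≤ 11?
46/13

C_{m+1}/C_m = 2(2m+1)/(m+2), which increases with m. Maximum at m = 11: 2·23/13 = 46/13.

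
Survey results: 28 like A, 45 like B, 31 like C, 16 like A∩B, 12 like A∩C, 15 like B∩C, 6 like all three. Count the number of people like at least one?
67

|A∪B∪C| = 28+45+31-16-12-15+6 = 67.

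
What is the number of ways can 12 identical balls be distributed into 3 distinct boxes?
91

Solution: C(12+3-1, 3-1) = C(14, 2) = 91.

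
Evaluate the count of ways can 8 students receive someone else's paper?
14,833

Using D(n) = (n-1)[D(n-1) + D(n-2)]:
D(8) = (8-1) × [D(7) + D(6)]
      = 7 × [1854 + 265]
      = 7 × 2119
      = 14,833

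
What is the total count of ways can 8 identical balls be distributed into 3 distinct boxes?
45

Explanation: C(8+3-1, 3-1) = C(10, 2) = 45.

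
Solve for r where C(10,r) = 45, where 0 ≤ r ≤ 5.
2

Solution: C(10,r) is increasing for 0 ≤ r ≤ 5. Stepping up (C(10,r+1) = C(10,r)·(10−r)/(r+1)): C(10,1) = 10, C(10,2) = 45 ✓. So r = 2.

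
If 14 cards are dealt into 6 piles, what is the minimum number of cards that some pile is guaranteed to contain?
Pigeonhole: ⌈14/6⌉ = 3.

Answer: 3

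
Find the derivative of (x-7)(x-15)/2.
(2x - 22)/2

Explanation: d/dx[(x-7)(x-15)] = (x-15) + (x-7) = 2x - 22. Dividing by 2 gives (2x - 22)/2.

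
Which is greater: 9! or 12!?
12!

Explanation: 9!=362,880, 12!=479,001,600. 12! > 9!.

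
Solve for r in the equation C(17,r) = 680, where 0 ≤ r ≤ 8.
C(17,r) is increasing for 0 ≤ r ≤ 8. Stepping up (C(17,r+1) = C(17,r)·(17−r)/(r+1)): C(17,1) = 17, C(17,2) = 136, C(17,3) = 680 ✓. So r = 3.

Answer: 3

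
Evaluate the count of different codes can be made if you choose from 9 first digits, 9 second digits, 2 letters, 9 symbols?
1,458
By the multiplication principle: 9 × 9 × 2 × 9 = 1,458.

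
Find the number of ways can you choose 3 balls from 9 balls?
C(9,3) = 9! / (3! × (9-3)!)
         = 9! / (3! × 6!)
         = 84
Final answer: 84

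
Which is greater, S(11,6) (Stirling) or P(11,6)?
P(11,6)

Solution: S(11,6) = 6·S(10,6) + S(10,5) = 6·22,827 + 42,525 = 179,487; P(11,6) = 332,640.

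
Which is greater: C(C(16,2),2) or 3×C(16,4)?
C(C(16,2),2)

Reasoning: C(C(16,2),2)=7,140, 3×C(16,4)=5,460.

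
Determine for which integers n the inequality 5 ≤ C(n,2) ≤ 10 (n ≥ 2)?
4, 5

Solution: C(3,2)=3; C(4,2)=6; C(5,2)=10; C(6,2)=15. So valid n = 4, 5.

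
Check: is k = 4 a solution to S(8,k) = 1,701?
S(8,4) = 4·S(7,4) + S(7,3) = 4·350 + 301 = 1,701, which equals 1,701.

Answer: Yes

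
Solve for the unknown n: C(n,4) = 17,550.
27
C(n,4) = n(n−1)(n−2)(n−3)/4! is increasing in n, and n(n−1)(n−2)(n−3) = 4!·17,550 = 421,200 ≈ (n−1.5)^4 gives n ≈ 27.0. Check: C(25,4) = 12,650, C(26,4) = 14,950, C(27,4) = 17,550 ✓. So n = 27.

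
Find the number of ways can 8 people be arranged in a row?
Arrangements of 8 distinct objects: 8! = 40,320.

Answer: 40,320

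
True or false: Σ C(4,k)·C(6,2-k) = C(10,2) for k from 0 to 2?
True

Reasoning: Vandermonde's identity gives C(10,2) = 45; RHS C(10,2) = 45.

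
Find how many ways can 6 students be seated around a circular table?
Circular arrangements: (6-1)! = 120.
Final answer: 120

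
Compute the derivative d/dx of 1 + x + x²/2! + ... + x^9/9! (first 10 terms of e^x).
1 + x + x²/2! + ... + x^8/8!

Differentiating term by term gives the first 9 terms of e^x.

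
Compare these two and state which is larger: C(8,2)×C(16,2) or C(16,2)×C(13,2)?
C(16,2)×C(13,2)

C(8,2)×C(16,2)=3,360, C(16,2)×C(13,2)=9,360.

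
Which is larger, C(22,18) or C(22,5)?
C(22,5)

Reasoning: C(22,18)=7,315, C(22,5)=26,334.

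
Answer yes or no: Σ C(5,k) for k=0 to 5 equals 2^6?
No

Reasoning: Binomial theorem: Σ C(5,k) = (1+1)^5 = 2^5 = 32; RHS 2^6 = 64.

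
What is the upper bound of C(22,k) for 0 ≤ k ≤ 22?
705,432

Solution: Maximum at k = 11: C(22,11) = 705,432.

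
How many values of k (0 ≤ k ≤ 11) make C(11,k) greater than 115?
6
Row 11 is unimodal and symmetric about k=11/2. C(11,2)=55 ≤ 115; C(11,3)=165 > 115; by symmetry C(11,k) > 115 for k = 3..8. That's 8 - 3 + 1 = 6 values.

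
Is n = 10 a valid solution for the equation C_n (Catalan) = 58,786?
No
C_10 = C(20,10)/(10+1) = 184,756/11 = 16,796, which does not equal 58,786.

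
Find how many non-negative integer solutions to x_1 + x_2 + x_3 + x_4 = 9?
220

Explanation: C(9+4-1, 4-1) = 220.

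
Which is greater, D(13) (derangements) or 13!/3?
D(13)

Explanation: D(13) = (13-1)·[D(12) + D(11)] = 12·[176,214,841 + 14,684,570] = 2,290,792,932; 13!/3 = 6,227,020,800/3 = 2,075,673,600.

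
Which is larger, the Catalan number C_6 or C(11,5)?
C(11,5)

Reasoning: C_6 = C(12,6)/(6+1) = 924/7 = 132; C(11,5) = 462.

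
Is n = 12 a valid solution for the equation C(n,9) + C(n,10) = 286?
Yes

C(12,9) + C(12,10) = 220 + 66 = 286, which equals 286.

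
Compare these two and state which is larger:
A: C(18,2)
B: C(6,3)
A

Working:
A=C(18,2)=153, B=C(6,3)=20.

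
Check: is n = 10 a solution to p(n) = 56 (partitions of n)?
No
Pentagonal recurrence p(n) = p(n−1) + p(n−2) − p(n−5) − p(n−7) + …: p(10) = p(9) + p(8) − p(5) − p(3) = 30 + 22 − 7 − 3 = 42, which does not equal 56.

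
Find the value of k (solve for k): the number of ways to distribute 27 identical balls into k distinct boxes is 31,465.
Stars and bars: the count is C(27+k−1, k−1), increasing in k. k=3: C(29,2) = 406, k=4: C(30,3) = 4,060, k=5: C(31,4) = 31,465 ✓. So k = 5.
Final answer: 5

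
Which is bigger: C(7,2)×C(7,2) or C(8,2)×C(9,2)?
C(8,2)×C(9,2)

Reasoning: C(7,2)×C(7,2)=441, C(8,2)×C(9,2)=1,008.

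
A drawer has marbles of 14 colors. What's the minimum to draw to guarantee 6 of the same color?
Worst case: 5 of each = 70. One more: 71.
Final answer: 71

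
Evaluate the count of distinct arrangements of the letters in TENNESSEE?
3,780

Explanation: Word has 9 letters (T=1, E=4, N=2, S=2). Arrangements: 9!/Π(k!) = 3,780.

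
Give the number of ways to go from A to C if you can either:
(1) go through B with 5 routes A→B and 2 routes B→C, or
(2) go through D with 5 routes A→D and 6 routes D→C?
40

Reasoning: Route via B: 5×2=10. Route via D: 5×6=30. Total: 40.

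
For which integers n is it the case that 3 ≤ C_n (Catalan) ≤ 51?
3, 4, 5
C_2=2; C_3=5; C_4=14; C_5=42; C_6=132. So valid n = 3, 4, 5.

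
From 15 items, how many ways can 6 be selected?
C(15,6) = 15! / (6! × (15-6)!)
         = 15! / (6! × 9!)
         = 5,005
Final answer: 5,005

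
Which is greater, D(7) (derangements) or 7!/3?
D(7)

Reasoning: D(7) = (7-1)·[D(6) + D(5)] = 6·[265 + 44] = 1,854; 7!/3 = 5,040/3 = 1,680.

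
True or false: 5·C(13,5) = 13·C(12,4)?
Absorption identity k·C(n,k) = n·C(n-1,k-1). LHS = 5·1287 = 6,435; RHS = 13·495 = 6,435.

Answer: True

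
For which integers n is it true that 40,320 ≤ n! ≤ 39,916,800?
n! is strictly increasing; 8! = 40,320 and 11! = 39,916,800, so valid n = 8, 9, 10, 11.

Answer: 8, 9, 10, 11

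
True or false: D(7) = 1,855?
False

Derangements of 7 elements: D(7) = (7-1)·[D(6) + D(5)] = 6·[265 + 44] = 1,854.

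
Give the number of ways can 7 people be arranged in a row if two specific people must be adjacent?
1,440

Solution: Treat pair as unit: (7-1)! arrangements × 2 internal orders = 1,440.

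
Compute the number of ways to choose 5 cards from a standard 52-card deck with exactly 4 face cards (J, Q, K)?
19,800

Reasoning: 12 face cards and 40 non-face cards: C(12,4) × C(40,1) = 495 × 40 = 19,800.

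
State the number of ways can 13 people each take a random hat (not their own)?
Using D(n) = (n-1)[D(n-1) + D(n-2)]:
D(13) = (13-1) × [D(12) + D(11)]
      = 12 × [176214841 + 14684570]
      = 12 × 190899411
      = 2,290,792,932

Answer: 2,290,792,932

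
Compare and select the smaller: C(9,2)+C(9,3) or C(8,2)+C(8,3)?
First=120, Second=84.

Answer: C(8,2)+C(8,3)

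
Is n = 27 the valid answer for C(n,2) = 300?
C(27,2) = 27·26/2! = 702/2 = 351, which does not equal 300.
Final answer: No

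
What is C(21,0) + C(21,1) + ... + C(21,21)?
2,097,152

Solution: Sum of binomial coefficients = 2^21 = 2,097,152.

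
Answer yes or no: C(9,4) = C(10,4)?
LHS = C(9,4) = 126; RHS = C(10,4) = 210. 126 ≠ 210, so the statement does not hold.
Final answer: No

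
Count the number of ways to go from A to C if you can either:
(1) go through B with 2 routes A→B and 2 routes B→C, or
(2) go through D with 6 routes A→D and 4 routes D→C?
28
Route via B: 2×2=4. Route via D: 6×4=24. Total: 28.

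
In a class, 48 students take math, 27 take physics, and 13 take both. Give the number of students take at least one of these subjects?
62

Working:
|A∪B| = |A|+|B|-|A∩B| = 48+27-13 = 62.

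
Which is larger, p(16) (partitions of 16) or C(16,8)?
C(16,8)

Working:
Pentagonal recurrence p(n) = p(n−1) + p(n−2) − p(n−5) − p(n−7) + …: p(16) = p(15) + p(14) − p(11) − p(9) + p(4) + p(1) = 176 + 135 − 56 − 30 + 5 + 1 = 231; C(16,8) = 12,870.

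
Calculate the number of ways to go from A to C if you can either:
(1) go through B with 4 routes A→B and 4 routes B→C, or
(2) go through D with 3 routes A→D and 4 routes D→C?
28
Route via B: 4×4=16. Route via D: 3×4=12. Total: 28.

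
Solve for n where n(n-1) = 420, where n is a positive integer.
n² − n − 420 = 0, so n = (1 ± √(1 + 4·420))/2 = (1 ± √1,681)/2 = (1 ± 41)/2, i.e. n = 21 or n = -20. Taking the positive root, n = 21 (check: 21×20 = 420).

Answer: 21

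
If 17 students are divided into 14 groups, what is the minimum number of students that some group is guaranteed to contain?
2

Solution: Pigeonhole: ⌈17/14⌉ = 2.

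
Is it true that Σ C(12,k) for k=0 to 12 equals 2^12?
True

Working:
Binomial theorem: Σ C(12,k) = (1+1)^12 = 2^12 = 4,096; RHS 2^12 = 4,096.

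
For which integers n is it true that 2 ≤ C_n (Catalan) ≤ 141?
2, 3, 4, 5, 6

Reasoning: C_1=1; C_2=2; C_3=5; C_4=14; C_5=42; C_6=132; C_7=429. So valid n = 2, 3, 4, 5, 6.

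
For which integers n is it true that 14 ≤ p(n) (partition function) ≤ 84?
7, 8, 9, 10, 11, 12

Reasoning: Tabulating p(n) via p(n) = p(n−1) + p(n−2) − p(n−5) − p(n−7) + …: p(6)=11; p(7)=15; p(8)=22; p(9)=30; p(10)=42; p(11)=56; p(12)=77; p(13)=101. So valid n = 7, 8, 9, 10, 11, 12.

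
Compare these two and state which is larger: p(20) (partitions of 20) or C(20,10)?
C(20,10)
Pentagonal recurrence p(n) = p(n−1) + p(n−2) − p(n−5) − p(n−7) + …: p(20) = p(19) + p(18) − p(15) − p(13) + p(8) + p(5) = 490 + 385 − 176 − 101 + 22 + 7 = 627; C(20,10) = 184,756.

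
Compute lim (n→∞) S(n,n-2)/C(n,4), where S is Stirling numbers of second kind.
The leading term of S(n,n-2) as a polynomial in n is (3)!!·C(n,4), so the ratio → (3)!! = 3.

Answer: 3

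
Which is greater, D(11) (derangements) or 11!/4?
D(11) = (11-1)·[D(10) + D(9)] = 10·[1,334,961 + 133,496] = 14,684,570; 11!/4 = 39,916,800/4 = 9,979,200.

Answer: D(11)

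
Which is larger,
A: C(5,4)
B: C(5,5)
A

Working:
A=C(5,4)=5, B=C(5,5)=1.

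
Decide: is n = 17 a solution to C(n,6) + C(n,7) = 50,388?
No

Explanation: C(17,6) + C(17,7) = 12,376 + 19,448 = 31,824, which does not equal 50,388.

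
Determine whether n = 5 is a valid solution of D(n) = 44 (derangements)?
Yes

Reasoning: D(5) = (5-1)·[D(4) + D(3)] = 4·[9 + 2] = 44, which equals 44.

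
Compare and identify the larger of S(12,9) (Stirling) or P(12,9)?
P(12,9)

S(12,9) = 9·S(11,9) + S(11,8) = 9·1,155 + 11,880 = 22,275; P(12,9) = 79,833,600.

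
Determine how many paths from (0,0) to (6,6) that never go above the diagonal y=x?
132

Counted by the Catalan number C_6: C_6 = C(12,6)/(6+1) = 924/7 = 132.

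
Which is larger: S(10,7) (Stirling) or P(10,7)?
P(10,7)

Explanation: S(10,7) = 7·S(9,7) + S(9,6) = 7·462 + 2,646 = 5,880; P(10,7) = 604,800.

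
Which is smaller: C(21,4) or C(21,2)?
C(21,2)

C(21,4)=5,985, C(21,2)=210.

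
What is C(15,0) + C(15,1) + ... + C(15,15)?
Sum of binomial coefficients = 2^15 = 32,768.

Answer: 32,768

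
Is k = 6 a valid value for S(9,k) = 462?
S(9,6) = 6·S(8,6) + S(8,5) = 6·266 + 1,050 = 2,646, which does not equal 462.

Answer: No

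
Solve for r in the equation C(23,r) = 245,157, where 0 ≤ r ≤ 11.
7
C(23,r) is increasing for 0 ≤ r ≤ 11. Stepping up (C(23,r+1) = C(23,r)·(23−r)/(r+1)): C(23,1) = 23, C(23,2) = 253, C(23,3) = 1,771, C(23,4) = 8,855, C(23,5) = 33,649, C(23,6) = 100,947, C(23,7) = 245,157 ✓. So r = 7.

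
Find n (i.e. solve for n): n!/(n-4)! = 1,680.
8
n!/(n-4)! = n×(n-1)×(n-2)×(n-3), a product of 4 consecutive integers ≈ (n−1.5)^4. 1,680^(1/4) + 1.5 ≈ 7.9; check n = 8: 8×7×6×5 = 1,680 ✓. So n = 8.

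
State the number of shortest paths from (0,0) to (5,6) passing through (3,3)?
To (3,3): C(6,3)=20. From there: C(5,2)=10. Total: 200.

Answer: 200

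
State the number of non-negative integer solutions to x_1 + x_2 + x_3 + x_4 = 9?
220

Working:
C(9+4-1, 4-1) = 220.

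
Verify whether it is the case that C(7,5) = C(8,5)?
False

Reasoning: LHS = C(7,5) = 21; RHS = C(8,5) = 56. 21 ≠ 56, so the statement does not hold.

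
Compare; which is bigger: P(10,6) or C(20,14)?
P(10,6)

P(10,6)=151,200, C(20,14)=38,760.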